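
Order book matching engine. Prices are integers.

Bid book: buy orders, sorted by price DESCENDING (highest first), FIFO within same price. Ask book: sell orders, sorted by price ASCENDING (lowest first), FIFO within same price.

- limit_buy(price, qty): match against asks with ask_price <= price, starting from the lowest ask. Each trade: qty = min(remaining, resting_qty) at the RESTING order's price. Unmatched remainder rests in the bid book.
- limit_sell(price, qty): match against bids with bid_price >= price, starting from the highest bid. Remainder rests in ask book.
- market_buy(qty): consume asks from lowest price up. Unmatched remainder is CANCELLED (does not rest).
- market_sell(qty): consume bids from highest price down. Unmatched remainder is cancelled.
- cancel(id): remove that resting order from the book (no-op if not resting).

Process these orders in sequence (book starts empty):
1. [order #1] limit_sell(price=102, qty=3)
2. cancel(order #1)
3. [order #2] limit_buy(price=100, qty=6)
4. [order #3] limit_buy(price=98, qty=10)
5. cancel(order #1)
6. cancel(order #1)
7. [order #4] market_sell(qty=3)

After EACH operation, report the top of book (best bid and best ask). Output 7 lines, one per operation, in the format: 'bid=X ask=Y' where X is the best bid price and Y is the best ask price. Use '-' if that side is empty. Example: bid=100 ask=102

Answer: bid=- ask=102
bid=- ask=-
bid=100 ask=-
bid=100 ask=-
bid=100 ask=-
bid=100 ask=-
bid=100 ask=-

Derivation:
After op 1 [order #1] limit_sell(price=102, qty=3): fills=none; bids=[-] asks=[#1:3@102]
After op 2 cancel(order #1): fills=none; bids=[-] asks=[-]
After op 3 [order #2] limit_buy(price=100, qty=6): fills=none; bids=[#2:6@100] asks=[-]
After op 4 [order #3] limit_buy(price=98, qty=10): fills=none; bids=[#2:6@100 #3:10@98] asks=[-]
After op 5 cancel(order #1): fills=none; bids=[#2:6@100 #3:10@98] asks=[-]
After op 6 cancel(order #1): fills=none; bids=[#2:6@100 #3:10@98] asks=[-]
After op 7 [order #4] market_sell(qty=3): fills=#2x#4:3@100; bids=[#2:3@100 #3:10@98] asks=[-]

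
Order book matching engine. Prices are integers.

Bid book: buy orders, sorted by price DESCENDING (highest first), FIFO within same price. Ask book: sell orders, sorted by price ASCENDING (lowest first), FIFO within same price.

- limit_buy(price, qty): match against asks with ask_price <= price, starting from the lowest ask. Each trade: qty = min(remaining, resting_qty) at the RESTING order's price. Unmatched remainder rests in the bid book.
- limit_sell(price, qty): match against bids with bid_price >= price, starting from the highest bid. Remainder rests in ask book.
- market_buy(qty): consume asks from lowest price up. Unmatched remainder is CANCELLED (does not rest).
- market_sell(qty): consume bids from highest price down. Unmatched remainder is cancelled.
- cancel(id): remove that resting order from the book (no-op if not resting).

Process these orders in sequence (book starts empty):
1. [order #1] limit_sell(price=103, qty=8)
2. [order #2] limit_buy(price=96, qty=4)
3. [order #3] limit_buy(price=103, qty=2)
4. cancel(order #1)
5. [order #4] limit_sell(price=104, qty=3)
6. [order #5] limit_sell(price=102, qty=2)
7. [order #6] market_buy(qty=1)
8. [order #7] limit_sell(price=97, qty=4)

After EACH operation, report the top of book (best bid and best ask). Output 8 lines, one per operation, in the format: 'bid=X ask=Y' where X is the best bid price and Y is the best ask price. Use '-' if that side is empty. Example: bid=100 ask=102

Answer: bid=- ask=103
bid=96 ask=103
bid=96 ask=103
bid=96 ask=-
bid=96 ask=104
bid=96 ask=102
bid=96 ask=102
bid=96 ask=97

Derivation:
After op 1 [order #1] limit_sell(price=103, qty=8): fills=none; bids=[-] asks=[#1:8@103]
After op 2 [order #2] limit_buy(price=96, qty=4): fills=none; bids=[#2:4@96] asks=[#1:8@103]
After op 3 [order #3] limit_buy(price=103, qty=2): fills=#3x#1:2@103; bids=[#2:4@96] asks=[#1:6@103]
After op 4 cancel(order #1): fills=none; bids=[#2:4@96] asks=[-]
After op 5 [order #4] limit_sell(price=104, qty=3): fills=none; bids=[#2:4@96] asks=[#4:3@104]
After op 6 [order #5] limit_sell(price=102, qty=2): fills=none; bids=[#2:4@96] asks=[#5:2@102 #4:3@104]
After op 7 [order #6] market_buy(qty=1): fills=#6x#5:1@102; bids=[#2:4@96] asks=[#5:1@102 #4:3@104]
After op 8 [order #7] limit_sell(price=97, qty=4): fills=none; bids=[#2:4@96] asks=[#7:4@97 #5:1@102 #4:3@104]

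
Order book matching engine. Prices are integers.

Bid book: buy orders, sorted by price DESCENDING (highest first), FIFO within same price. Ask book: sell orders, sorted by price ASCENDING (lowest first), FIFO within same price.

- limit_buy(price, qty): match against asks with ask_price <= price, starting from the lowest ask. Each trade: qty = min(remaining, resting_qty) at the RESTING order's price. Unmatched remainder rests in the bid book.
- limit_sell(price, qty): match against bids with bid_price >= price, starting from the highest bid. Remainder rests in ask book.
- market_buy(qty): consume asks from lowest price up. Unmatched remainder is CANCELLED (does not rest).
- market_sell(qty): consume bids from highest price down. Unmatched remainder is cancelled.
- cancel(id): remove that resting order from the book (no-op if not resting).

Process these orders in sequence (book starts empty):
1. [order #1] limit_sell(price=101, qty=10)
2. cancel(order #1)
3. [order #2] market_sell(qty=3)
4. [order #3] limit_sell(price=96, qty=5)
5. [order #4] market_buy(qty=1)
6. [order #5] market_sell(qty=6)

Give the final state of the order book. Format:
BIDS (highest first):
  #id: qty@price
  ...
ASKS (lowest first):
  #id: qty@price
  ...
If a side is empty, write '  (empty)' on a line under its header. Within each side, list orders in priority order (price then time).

Answer: BIDS (highest first):
  (empty)
ASKS (lowest first):
  #3: 4@96

Derivation:
After op 1 [order #1] limit_sell(price=101, qty=10): fills=none; bids=[-] asks=[#1:10@101]
After op 2 cancel(order #1): fills=none; bids=[-] asks=[-]
After op 3 [order #2] market_sell(qty=3): fills=none; bids=[-] asks=[-]
After op 4 [order #3] limit_sell(price=96, qty=5): fills=none; bids=[-] asks=[#3:5@96]
After op 5 [order #4] market_buy(qty=1): fills=#4x#3:1@96; bids=[-] asks=[#3:4@96]
After op 6 [order #5] market_sell(qty=6): fills=none; bids=[-] asks=[#3:4@96]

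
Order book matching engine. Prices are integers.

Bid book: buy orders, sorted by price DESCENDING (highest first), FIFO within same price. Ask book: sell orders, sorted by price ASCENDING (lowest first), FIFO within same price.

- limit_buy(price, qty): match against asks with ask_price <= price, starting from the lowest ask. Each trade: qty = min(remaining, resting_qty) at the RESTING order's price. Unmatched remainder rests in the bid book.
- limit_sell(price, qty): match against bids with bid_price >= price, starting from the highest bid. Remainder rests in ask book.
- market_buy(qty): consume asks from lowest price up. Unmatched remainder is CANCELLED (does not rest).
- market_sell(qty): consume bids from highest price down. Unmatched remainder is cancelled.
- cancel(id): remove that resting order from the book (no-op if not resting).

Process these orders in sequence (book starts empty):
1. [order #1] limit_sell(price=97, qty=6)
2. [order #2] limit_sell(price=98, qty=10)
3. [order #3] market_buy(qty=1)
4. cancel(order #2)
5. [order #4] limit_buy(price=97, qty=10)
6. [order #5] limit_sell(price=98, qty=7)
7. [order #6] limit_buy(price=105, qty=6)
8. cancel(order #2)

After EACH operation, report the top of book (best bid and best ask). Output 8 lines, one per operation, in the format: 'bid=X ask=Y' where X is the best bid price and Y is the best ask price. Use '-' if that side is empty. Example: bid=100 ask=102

After op 1 [order #1] limit_sell(price=97, qty=6): fills=none; bids=[-] asks=[#1:6@97]
After op 2 [order #2] limit_sell(price=98, qty=10): fills=none; bids=[-] asks=[#1:6@97 #2:10@98]
After op 3 [order #3] market_buy(qty=1): fills=#3x#1:1@97; bids=[-] asks=[#1:5@97 #2:10@98]
After op 4 cancel(order #2): fills=none; bids=[-] asks=[#1:5@97]
After op 5 [order #4] limit_buy(price=97, qty=10): fills=#4x#1:5@97; bids=[#4:5@97] asks=[-]
After op 6 [order #5] limit_sell(price=98, qty=7): fills=none; bids=[#4:5@97] asks=[#5:7@98]
After op 7 [order #6] limit_buy(price=105, qty=6): fills=#6x#5:6@98; bids=[#4:5@97] asks=[#5:1@98]
After op 8 cancel(order #2): fills=none; bids=[#4:5@97] asks=[#5:1@98]

Answer: bid=- ask=97
bid=- ask=97
bid=- ask=97
bid=- ask=97
bid=97 ask=-
bid=97 ask=98
bid=97 ask=98
bid=97 ask=98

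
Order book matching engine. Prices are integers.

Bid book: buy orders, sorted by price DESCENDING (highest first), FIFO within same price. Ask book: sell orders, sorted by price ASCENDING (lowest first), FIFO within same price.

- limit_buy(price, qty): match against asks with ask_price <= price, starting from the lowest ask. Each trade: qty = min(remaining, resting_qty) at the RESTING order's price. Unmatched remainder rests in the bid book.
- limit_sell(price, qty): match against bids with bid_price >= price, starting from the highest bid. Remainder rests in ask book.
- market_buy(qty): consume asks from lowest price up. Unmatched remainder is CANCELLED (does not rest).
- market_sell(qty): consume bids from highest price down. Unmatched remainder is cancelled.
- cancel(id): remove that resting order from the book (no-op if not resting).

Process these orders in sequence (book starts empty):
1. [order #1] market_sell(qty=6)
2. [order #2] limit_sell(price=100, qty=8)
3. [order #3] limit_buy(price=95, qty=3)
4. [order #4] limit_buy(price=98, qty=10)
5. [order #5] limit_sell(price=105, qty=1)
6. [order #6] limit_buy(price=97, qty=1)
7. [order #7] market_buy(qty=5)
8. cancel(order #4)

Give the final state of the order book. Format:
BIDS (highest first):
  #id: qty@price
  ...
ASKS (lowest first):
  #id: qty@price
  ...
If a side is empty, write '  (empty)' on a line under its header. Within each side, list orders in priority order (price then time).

After op 1 [order #1] market_sell(qty=6): fills=none; bids=[-] asks=[-]
After op 2 [order #2] limit_sell(price=100, qty=8): fills=none; bids=[-] asks=[#2:8@100]
After op 3 [order #3] limit_buy(price=95, qty=3): fills=none; bids=[#3:3@95] asks=[#2:8@100]
After op 4 [order #4] limit_buy(price=98, qty=10): fills=none; bids=[#4:10@98 #3:3@95] asks=[#2:8@100]
After op 5 [order #5] limit_sell(price=105, qty=1): fills=none; bids=[#4:10@98 #3:3@95] asks=[#2:8@100 #5:1@105]
After op 6 [order #6] limit_buy(price=97, qty=1): fills=none; bids=[#4:10@98 #6:1@97 #3:3@95] asks=[#2:8@100 #5:1@105]
After op 7 [order #7] market_buy(qty=5): fills=#7x#2:5@100; bids=[#4:10@98 #6:1@97 #3:3@95] asks=[#2:3@100 #5:1@105]
After op 8 cancel(order #4): fills=none; bids=[#6:1@97 #3:3@95] asks=[#2:3@100 #5:1@105]

Answer: BIDS (highest first):
  #6: 1@97
  #3: 3@95
ASKS (lowest first):
  #2: 3@100
  #5: 1@105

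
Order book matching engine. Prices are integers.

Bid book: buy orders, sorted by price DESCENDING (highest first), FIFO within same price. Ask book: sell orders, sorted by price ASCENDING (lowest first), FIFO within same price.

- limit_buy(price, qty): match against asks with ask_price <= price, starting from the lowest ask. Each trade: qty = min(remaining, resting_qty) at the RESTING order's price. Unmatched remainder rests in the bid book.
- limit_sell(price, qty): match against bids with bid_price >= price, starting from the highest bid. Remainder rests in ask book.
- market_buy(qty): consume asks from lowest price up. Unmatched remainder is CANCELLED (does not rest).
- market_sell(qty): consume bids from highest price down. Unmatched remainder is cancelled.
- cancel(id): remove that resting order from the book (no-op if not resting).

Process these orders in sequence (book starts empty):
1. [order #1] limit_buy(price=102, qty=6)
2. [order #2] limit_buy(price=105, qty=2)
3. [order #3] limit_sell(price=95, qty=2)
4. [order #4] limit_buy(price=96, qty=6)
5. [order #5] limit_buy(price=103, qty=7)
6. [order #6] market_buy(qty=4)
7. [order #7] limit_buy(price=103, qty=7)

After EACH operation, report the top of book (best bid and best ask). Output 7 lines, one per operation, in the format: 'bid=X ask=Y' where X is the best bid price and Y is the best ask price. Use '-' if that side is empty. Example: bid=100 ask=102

Answer: bid=102 ask=-
bid=105 ask=-
bid=102 ask=-
bid=102 ask=-
bid=103 ask=-
bid=103 ask=-
bid=103 ask=-

Derivation:
After op 1 [order #1] limit_buy(price=102, qty=6): fills=none; bids=[#1:6@102] asks=[-]
After op 2 [order #2] limit_buy(price=105, qty=2): fills=none; bids=[#2:2@105 #1:6@102] asks=[-]
After op 3 [order #3] limit_sell(price=95, qty=2): fills=#2x#3:2@105; bids=[#1:6@102] asks=[-]
After op 4 [order #4] limit_buy(price=96, qty=6): fills=none; bids=[#1:6@102 #4:6@96] asks=[-]
After op 5 [order #5] limit_buy(price=103, qty=7): fills=none; bids=[#5:7@103 #1:6@102 #4:6@96] asks=[-]
After op 6 [order #6] market_buy(qty=4): fills=none; bids=[#5:7@103 #1:6@102 #4:6@96] asks=[-]
After op 7 [order #7] limit_buy(price=103, qty=7): fills=none; bids=[#5:7@103 #7:7@103 #1:6@102 #4:6@96] asks=[-]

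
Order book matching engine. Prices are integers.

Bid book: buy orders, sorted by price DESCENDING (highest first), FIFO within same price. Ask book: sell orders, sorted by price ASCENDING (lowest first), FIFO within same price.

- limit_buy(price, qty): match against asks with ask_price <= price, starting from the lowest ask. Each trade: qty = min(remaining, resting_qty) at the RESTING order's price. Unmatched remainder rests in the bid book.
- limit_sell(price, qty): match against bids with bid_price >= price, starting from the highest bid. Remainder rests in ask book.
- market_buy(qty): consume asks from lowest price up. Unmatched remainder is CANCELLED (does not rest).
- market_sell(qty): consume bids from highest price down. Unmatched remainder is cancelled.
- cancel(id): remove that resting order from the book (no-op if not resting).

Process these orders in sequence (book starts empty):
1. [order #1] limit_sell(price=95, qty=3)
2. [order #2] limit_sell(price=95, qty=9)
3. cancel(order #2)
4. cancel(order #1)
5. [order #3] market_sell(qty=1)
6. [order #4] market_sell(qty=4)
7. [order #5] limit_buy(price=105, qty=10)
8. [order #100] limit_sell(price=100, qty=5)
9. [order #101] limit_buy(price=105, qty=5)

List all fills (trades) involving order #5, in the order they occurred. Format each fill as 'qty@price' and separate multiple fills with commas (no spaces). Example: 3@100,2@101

After op 1 [order #1] limit_sell(price=95, qty=3): fills=none; bids=[-] asks=[#1:3@95]
After op 2 [order #2] limit_sell(price=95, qty=9): fills=none; bids=[-] asks=[#1:3@95 #2:9@95]
After op 3 cancel(order #2): fills=none; bids=[-] asks=[#1:3@95]
After op 4 cancel(order #1): fills=none; bids=[-] asks=[-]
After op 5 [order #3] market_sell(qty=1): fills=none; bids=[-] asks=[-]
After op 6 [order #4] market_sell(qty=4): fills=none; bids=[-] asks=[-]
After op 7 [order #5] limit_buy(price=105, qty=10): fills=none; bids=[#5:10@105] asks=[-]
After op 8 [order #100] limit_sell(price=100, qty=5): fills=#5x#100:5@105; bids=[#5:5@105] asks=[-]
After op 9 [order #101] limit_buy(price=105, qty=5): fills=none; bids=[#5:5@105 #101:5@105] asks=[-]

Answer: 5@105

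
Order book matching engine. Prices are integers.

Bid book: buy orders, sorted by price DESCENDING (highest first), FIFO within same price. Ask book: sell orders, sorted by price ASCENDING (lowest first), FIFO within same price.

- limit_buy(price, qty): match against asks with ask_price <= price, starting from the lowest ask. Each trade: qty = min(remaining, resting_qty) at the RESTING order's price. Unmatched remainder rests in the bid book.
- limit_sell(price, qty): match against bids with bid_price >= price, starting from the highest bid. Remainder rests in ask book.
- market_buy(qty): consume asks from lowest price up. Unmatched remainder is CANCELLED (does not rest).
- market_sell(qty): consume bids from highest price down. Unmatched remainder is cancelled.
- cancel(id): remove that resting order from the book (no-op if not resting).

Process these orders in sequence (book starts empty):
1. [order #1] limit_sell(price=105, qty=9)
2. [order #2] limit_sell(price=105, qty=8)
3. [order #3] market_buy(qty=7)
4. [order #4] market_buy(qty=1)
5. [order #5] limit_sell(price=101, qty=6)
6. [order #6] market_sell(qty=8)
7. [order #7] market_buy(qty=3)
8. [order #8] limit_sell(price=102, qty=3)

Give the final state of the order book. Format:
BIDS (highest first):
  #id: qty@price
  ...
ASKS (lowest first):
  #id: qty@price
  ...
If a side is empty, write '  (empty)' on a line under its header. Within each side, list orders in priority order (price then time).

Answer: BIDS (highest first):
  (empty)
ASKS (lowest first):
  #5: 3@101
  #8: 3@102
  #1: 1@105
  #2: 8@105

Derivation:
After op 1 [order #1] limit_sell(price=105, qty=9): fills=none; bids=[-] asks=[#1:9@105]
After op 2 [order #2] limit_sell(price=105, qty=8): fills=none; bids=[-] asks=[#1:9@105 #2:8@105]
After op 3 [order #3] market_buy(qty=7): fills=#3x#1:7@105; bids=[-] asks=[#1:2@105 #2:8@105]
After op 4 [order #4] market_buy(qty=1): fills=#4x#1:1@105; bids=[-] asks=[#1:1@105 #2:8@105]
After op 5 [order #5] limit_sell(price=101, qty=6): fills=none; bids=[-] asks=[#5:6@101 #1:1@105 #2:8@105]
After op 6 [order #6] market_sell(qty=8): fills=none; bids=[-] asks=[#5:6@101 #1:1@105 #2:8@105]
After op 7 [order #7] market_buy(qty=3): fills=#7x#5:3@101; bids=[-] asks=[#5:3@101 #1:1@105 #2:8@105]
After op 8 [order #8] limit_sell(price=102, qty=3): fills=none; bids=[-] asks=[#5:3@101 #8:3@102 #1:1@105 #2:8@105]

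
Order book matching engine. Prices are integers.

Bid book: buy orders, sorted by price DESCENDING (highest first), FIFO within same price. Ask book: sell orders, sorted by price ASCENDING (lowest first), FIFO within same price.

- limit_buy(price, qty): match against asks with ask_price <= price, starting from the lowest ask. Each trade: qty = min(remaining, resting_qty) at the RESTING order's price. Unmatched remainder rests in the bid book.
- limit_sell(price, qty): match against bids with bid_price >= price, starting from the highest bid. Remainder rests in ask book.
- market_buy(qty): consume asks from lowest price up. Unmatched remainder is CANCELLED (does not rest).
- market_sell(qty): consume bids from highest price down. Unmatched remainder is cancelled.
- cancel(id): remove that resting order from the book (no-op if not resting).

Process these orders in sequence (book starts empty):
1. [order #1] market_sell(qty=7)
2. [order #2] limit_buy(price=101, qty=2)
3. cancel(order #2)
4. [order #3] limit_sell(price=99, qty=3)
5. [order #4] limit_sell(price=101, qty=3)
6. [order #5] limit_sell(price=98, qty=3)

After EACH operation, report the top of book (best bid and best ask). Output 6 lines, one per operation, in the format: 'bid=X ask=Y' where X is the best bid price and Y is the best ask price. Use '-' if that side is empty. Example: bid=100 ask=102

After op 1 [order #1] market_sell(qty=7): fills=none; bids=[-] asks=[-]
After op 2 [order #2] limit_buy(price=101, qty=2): fills=none; bids=[#2:2@101] asks=[-]
After op 3 cancel(order #2): fills=none; bids=[-] asks=[-]
After op 4 [order #3] limit_sell(price=99, qty=3): fills=none; bids=[-] asks=[#3:3@99]
After op 5 [order #4] limit_sell(price=101, qty=3): fills=none; bids=[-] asks=[#3:3@99 #4:3@101]
After op 6 [order #5] limit_sell(price=98, qty=3): fills=none; bids=[-] asks=[#5:3@98 #3:3@99 #4:3@101]

Answer: bid=- ask=-
bid=101 ask=-
bid=- ask=-
bid=- ask=99
bid=- ask=99
bid=- ask=98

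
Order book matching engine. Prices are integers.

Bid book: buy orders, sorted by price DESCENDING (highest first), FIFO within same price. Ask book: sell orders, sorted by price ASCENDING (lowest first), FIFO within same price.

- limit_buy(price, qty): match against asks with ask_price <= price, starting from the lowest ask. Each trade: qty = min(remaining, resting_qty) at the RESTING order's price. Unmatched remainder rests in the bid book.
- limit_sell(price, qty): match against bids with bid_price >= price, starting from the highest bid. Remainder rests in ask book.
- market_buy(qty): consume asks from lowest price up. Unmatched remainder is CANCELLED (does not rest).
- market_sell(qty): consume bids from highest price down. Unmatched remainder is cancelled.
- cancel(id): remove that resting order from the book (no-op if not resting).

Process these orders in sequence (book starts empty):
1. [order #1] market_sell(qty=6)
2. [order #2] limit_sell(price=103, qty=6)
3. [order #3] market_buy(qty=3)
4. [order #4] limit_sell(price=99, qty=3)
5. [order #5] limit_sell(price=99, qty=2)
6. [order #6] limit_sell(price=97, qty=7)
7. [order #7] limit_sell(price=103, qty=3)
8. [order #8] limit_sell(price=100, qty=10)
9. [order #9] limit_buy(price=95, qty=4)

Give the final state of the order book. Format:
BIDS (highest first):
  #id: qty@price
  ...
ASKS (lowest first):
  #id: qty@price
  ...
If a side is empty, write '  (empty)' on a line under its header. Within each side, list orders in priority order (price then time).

After op 1 [order #1] market_sell(qty=6): fills=none; bids=[-] asks=[-]
After op 2 [order #2] limit_sell(price=103, qty=6): fills=none; bids=[-] asks=[#2:6@103]
After op 3 [order #3] market_buy(qty=3): fills=#3x#2:3@103; bids=[-] asks=[#2:3@103]
After op 4 [order #4] limit_sell(price=99, qty=3): fills=none; bids=[-] asks=[#4:3@99 #2:3@103]
After op 5 [order #5] limit_sell(price=99, qty=2): fills=none; bids=[-] asks=[#4:3@99 #5:2@99 #2:3@103]
After op 6 [order #6] limit_sell(price=97, qty=7): fills=none; bids=[-] asks=[#6:7@97 #4:3@99 #5:2@99 #2:3@103]
After op 7 [order #7] limit_sell(price=103, qty=3): fills=none; bids=[-] asks=[#6:7@97 #4:3@99 #5:2@99 #2:3@103 #7:3@103]
After op 8 [order #8] limit_sell(price=100, qty=10): fills=none; bids=[-] asks=[#6:7@97 #4:3@99 #5:2@99 #8:10@100 #2:3@103 #7:3@103]
After op 9 [order #9] limit_buy(price=95, qty=4): fills=none; bids=[#9:4@95] asks=[#6:7@97 #4:3@99 #5:2@99 #8:10@100 #2:3@103 #7:3@103]

Answer: BIDS (highest first):
  #9: 4@95
ASKS (lowest first):
  #6: 7@97
  #4: 3@99
  #5: 2@99
  #8: 10@100
  #2: 3@103
  #7: 3@103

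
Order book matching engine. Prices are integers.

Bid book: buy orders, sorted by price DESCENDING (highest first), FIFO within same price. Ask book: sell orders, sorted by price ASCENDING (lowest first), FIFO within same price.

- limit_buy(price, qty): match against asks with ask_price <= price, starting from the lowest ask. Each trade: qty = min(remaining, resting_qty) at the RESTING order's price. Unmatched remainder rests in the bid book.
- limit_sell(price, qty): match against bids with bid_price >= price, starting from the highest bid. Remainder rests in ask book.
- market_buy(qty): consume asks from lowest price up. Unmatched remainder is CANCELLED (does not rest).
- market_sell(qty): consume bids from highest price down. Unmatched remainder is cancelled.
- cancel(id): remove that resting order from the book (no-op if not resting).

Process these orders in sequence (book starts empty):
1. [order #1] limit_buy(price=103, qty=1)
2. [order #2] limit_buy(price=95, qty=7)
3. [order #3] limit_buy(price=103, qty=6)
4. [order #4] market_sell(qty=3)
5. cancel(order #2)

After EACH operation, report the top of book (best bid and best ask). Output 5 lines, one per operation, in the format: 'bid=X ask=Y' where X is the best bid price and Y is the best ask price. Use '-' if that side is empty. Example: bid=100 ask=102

Answer: bid=103 ask=-
bid=103 ask=-
bid=103 ask=-
bid=103 ask=-
bid=103 ask=-

Derivation:
After op 1 [order #1] limit_buy(price=103, qty=1): fills=none; bids=[#1:1@103] asks=[-]
After op 2 [order #2] limit_buy(price=95, qty=7): fills=none; bids=[#1:1@103 #2:7@95] asks=[-]
After op 3 [order #3] limit_buy(price=103, qty=6): fills=none; bids=[#1:1@103 #3:6@103 #2:7@95] asks=[-]
After op 4 [order #4] market_sell(qty=3): fills=#1x#4:1@103 #3x#4:2@103; bids=[#3:4@103 #2:7@95] asks=[-]
After op 5 cancel(order #2): fills=none; bids=[#3:4@103] asks=[-]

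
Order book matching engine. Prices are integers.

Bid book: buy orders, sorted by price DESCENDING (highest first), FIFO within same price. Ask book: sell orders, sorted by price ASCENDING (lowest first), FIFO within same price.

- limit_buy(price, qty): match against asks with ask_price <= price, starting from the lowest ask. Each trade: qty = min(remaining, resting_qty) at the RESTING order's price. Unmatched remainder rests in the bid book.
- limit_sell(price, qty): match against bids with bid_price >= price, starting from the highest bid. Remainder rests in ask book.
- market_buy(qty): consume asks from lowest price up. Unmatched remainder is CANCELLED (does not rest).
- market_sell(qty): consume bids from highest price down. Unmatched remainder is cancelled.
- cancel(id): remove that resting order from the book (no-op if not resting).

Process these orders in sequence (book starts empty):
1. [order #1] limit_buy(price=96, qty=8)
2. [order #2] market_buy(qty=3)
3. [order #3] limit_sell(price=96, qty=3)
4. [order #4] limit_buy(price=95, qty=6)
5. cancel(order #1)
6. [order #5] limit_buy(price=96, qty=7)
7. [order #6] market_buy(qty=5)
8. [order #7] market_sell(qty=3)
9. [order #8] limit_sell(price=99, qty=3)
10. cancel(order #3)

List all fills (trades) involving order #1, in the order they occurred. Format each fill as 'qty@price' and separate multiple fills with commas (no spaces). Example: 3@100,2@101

After op 1 [order #1] limit_buy(price=96, qty=8): fills=none; bids=[#1:8@96] asks=[-]
After op 2 [order #2] market_buy(qty=3): fills=none; bids=[#1:8@96] asks=[-]
After op 3 [order #3] limit_sell(price=96, qty=3): fills=#1x#3:3@96; bids=[#1:5@96] asks=[-]
After op 4 [order #4] limit_buy(price=95, qty=6): fills=none; bids=[#1:5@96 #4:6@95] asks=[-]
After op 5 cancel(order #1): fills=none; bids=[#4:6@95] asks=[-]
After op 6 [order #5] limit_buy(price=96, qty=7): fills=none; bids=[#5:7@96 #4:6@95] asks=[-]
After op 7 [order #6] market_buy(qty=5): fills=none; bids=[#5:7@96 #4:6@95] asks=[-]
After op 8 [order #7] market_sell(qty=3): fills=#5x#7:3@96; bids=[#5:4@96 #4:6@95] asks=[-]
After op 9 [order #8] limit_sell(price=99, qty=3): fills=none; bids=[#5:4@96 #4:6@95] asks=[#8:3@99]
After op 10 cancel(order #3): fills=none; bids=[#5:4@96 #4:6@95] asks=[#8:3@99]

Answer: 3@96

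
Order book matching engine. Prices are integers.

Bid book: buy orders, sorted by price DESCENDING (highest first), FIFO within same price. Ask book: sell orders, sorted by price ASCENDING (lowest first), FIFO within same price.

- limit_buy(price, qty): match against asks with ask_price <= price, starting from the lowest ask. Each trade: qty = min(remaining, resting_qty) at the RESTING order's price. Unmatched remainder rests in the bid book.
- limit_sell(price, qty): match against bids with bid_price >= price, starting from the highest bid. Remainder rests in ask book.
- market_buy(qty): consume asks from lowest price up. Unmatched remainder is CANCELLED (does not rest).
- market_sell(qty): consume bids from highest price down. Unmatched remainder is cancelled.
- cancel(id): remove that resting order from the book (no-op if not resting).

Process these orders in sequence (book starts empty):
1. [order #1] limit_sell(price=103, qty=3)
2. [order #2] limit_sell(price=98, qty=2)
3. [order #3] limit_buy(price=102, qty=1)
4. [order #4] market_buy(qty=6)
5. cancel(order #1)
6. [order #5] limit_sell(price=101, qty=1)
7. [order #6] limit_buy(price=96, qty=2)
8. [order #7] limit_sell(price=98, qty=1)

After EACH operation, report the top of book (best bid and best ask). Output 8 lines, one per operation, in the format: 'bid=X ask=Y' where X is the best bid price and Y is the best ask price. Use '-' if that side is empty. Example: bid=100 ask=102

Answer: bid=- ask=103
bid=- ask=98
bid=- ask=98
bid=- ask=-
bid=- ask=-
bid=- ask=101
bid=96 ask=101
bid=96 ask=98

Derivation:
After op 1 [order #1] limit_sell(price=103, qty=3): fills=none; bids=[-] asks=[#1:3@103]
After op 2 [order #2] limit_sell(price=98, qty=2): fills=none; bids=[-] asks=[#2:2@98 #1:3@103]
After op 3 [order #3] limit_buy(price=102, qty=1): fills=#3x#2:1@98; bids=[-] asks=[#2:1@98 #1:3@103]
After op 4 [order #4] market_buy(qty=6): fills=#4x#2:1@98 #4x#1:3@103; bids=[-] asks=[-]
After op 5 cancel(order #1): fills=none; bids=[-] asks=[-]
After op 6 [order #5] limit_sell(price=101, qty=1): fills=none; bids=[-] asks=[#5:1@101]
After op 7 [order #6] limit_buy(price=96, qty=2): fills=none; bids=[#6:2@96] asks=[#5:1@101]
After op 8 [order #7] limit_sell(price=98, qty=1): fills=none; bids=[#6:2@96] asks=[#7:1@98 #5:1@101]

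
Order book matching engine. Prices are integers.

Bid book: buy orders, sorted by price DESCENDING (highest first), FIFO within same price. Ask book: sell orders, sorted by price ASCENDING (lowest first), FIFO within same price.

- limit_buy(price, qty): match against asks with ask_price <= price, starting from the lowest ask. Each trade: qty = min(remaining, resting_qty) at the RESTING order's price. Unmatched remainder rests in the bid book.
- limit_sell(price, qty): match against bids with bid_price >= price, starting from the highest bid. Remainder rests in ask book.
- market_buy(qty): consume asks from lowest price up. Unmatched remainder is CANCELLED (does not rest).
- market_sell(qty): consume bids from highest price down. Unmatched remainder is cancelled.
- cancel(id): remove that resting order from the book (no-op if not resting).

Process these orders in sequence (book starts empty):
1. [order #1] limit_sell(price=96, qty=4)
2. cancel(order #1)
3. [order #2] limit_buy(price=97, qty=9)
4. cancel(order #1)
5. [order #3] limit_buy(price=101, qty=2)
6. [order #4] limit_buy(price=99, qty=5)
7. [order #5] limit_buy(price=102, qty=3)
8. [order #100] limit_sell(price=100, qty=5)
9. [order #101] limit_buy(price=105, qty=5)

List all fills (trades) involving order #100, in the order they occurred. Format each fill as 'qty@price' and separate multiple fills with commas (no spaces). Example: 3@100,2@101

After op 1 [order #1] limit_sell(price=96, qty=4): fills=none; bids=[-] asks=[#1:4@96]
After op 2 cancel(order #1): fills=none; bids=[-] asks=[-]
After op 3 [order #2] limit_buy(price=97, qty=9): fills=none; bids=[#2:9@97] asks=[-]
After op 4 cancel(order #1): fills=none; bids=[#2:9@97] asks=[-]
After op 5 [order #3] limit_buy(price=101, qty=2): fills=none; bids=[#3:2@101 #2:9@97] asks=[-]
After op 6 [order #4] limit_buy(price=99, qty=5): fills=none; bids=[#3:2@101 #4:5@99 #2:9@97] asks=[-]
After op 7 [order #5] limit_buy(price=102, qty=3): fills=none; bids=[#5:3@102 #3:2@101 #4:5@99 #2:9@97] asks=[-]
After op 8 [order #100] limit_sell(price=100, qty=5): fills=#5x#100:3@102 #3x#100:2@101; bids=[#4:5@99 #2:9@97] asks=[-]
After op 9 [order #101] limit_buy(price=105, qty=5): fills=none; bids=[#101:5@105 #4:5@99 #2:9@97] asks=[-]

Answer: 3@102,2@101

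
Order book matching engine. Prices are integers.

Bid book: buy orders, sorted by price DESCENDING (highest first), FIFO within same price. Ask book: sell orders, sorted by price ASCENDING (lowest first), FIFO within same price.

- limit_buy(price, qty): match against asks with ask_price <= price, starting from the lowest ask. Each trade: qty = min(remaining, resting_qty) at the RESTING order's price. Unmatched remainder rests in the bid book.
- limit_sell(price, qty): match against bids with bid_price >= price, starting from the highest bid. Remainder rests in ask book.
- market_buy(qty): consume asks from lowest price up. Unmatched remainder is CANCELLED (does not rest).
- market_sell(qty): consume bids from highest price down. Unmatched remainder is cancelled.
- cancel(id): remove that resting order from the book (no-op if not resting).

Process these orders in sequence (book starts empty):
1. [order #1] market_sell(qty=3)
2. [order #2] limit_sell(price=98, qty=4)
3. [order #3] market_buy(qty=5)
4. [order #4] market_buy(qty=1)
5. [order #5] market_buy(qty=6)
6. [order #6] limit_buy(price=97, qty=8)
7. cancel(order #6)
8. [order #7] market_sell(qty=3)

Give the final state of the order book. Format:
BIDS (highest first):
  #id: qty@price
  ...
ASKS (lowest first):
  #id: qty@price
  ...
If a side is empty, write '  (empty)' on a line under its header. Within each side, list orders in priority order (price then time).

After op 1 [order #1] market_sell(qty=3): fills=none; bids=[-] asks=[-]
After op 2 [order #2] limit_sell(price=98, qty=4): fills=none; bids=[-] asks=[#2:4@98]
After op 3 [order #3] market_buy(qty=5): fills=#3x#2:4@98; bids=[-] asks=[-]
After op 4 [order #4] market_buy(qty=1): fills=none; bids=[-] asks=[-]
After op 5 [order #5] market_buy(qty=6): fills=none; bids=[-] asks=[-]
After op 6 [order #6] limit_buy(price=97, qty=8): fills=none; bids=[#6:8@97] asks=[-]
After op 7 cancel(order #6): fills=none; bids=[-] asks=[-]
After op 8 [order #7] market_sell(qty=3): fills=none; bids=[-] asks=[-]

Answer: BIDS (highest first):
  (empty)
ASKS (lowest first):
  (empty)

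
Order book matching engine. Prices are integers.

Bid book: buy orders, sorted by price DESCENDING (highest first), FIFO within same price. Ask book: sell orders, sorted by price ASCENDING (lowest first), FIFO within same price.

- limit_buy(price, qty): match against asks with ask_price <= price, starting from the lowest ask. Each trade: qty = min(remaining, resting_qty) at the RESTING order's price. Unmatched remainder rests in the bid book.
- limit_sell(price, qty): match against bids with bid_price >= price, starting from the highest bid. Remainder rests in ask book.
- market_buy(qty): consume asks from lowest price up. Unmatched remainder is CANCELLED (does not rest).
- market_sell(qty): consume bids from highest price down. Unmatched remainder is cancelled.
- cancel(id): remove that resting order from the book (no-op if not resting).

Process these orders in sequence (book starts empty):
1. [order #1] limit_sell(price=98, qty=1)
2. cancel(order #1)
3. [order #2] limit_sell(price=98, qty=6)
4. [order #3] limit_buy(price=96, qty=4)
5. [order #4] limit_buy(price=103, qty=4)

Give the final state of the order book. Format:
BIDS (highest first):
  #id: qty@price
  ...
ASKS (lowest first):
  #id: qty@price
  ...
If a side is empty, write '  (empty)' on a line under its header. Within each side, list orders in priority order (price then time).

After op 1 [order #1] limit_sell(price=98, qty=1): fills=none; bids=[-] asks=[#1:1@98]
After op 2 cancel(order #1): fills=none; bids=[-] asks=[-]
After op 3 [order #2] limit_sell(price=98, qty=6): fills=none; bids=[-] asks=[#2:6@98]
After op 4 [order #3] limit_buy(price=96, qty=4): fills=none; bids=[#3:4@96] asks=[#2:6@98]
After op 5 [order #4] limit_buy(price=103, qty=4): fills=#4x#2:4@98; bids=[#3:4@96] asks=[#2:2@98]

Answer: BIDS (highest first):
  #3: 4@96
ASKS (lowest first):
  #2: 2@98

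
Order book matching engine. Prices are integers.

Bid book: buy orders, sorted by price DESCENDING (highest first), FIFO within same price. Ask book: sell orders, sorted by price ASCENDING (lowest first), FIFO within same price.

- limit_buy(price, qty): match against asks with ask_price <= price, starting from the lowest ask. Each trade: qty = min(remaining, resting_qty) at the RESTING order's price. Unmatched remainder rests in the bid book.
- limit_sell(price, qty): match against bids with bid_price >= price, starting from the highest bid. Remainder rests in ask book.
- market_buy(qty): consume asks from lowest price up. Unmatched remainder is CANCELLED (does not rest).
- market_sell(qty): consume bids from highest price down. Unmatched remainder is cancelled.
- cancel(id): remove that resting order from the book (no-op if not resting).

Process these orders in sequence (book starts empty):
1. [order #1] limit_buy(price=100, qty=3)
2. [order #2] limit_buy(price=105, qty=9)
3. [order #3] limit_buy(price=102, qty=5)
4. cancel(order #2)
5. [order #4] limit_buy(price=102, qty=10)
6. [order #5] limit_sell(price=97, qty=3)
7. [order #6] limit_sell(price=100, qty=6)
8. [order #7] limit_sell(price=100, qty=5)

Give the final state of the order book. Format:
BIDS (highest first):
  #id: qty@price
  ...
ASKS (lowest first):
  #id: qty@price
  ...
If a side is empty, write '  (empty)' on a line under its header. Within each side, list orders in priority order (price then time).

Answer: BIDS (highest first):
  #4: 1@102
  #1: 3@100
ASKS (lowest first):
  (empty)

Derivation:
After op 1 [order #1] limit_buy(price=100, qty=3): fills=none; bids=[#1:3@100] asks=[-]
After op 2 [order #2] limit_buy(price=105, qty=9): fills=none; bids=[#2:9@105 #1:3@100] asks=[-]
After op 3 [order #3] limit_buy(price=102, qty=5): fills=none; bids=[#2:9@105 #3:5@102 #1:3@100] asks=[-]
After op 4 cancel(order #2): fills=none; bids=[#3:5@102 #1:3@100] asks=[-]
After op 5 [order #4] limit_buy(price=102, qty=10): fills=none; bids=[#3:5@102 #4:10@102 #1:3@100] asks=[-]
After op 6 [order #5] limit_sell(price=97, qty=3): fills=#3x#5:3@102; bids=[#3:2@102 #4:10@102 #1:3@100] asks=[-]
After op 7 [order #6] limit_sell(price=100, qty=6): fills=#3x#6:2@102 #4x#6:4@102; bids=[#4:6@102 #1:3@100] asks=[-]
After op 8 [order #7] limit_sell(price=100, qty=5): fills=#4x#7:5@102; bids=[#4:1@102 #1:3@100] asks=[-]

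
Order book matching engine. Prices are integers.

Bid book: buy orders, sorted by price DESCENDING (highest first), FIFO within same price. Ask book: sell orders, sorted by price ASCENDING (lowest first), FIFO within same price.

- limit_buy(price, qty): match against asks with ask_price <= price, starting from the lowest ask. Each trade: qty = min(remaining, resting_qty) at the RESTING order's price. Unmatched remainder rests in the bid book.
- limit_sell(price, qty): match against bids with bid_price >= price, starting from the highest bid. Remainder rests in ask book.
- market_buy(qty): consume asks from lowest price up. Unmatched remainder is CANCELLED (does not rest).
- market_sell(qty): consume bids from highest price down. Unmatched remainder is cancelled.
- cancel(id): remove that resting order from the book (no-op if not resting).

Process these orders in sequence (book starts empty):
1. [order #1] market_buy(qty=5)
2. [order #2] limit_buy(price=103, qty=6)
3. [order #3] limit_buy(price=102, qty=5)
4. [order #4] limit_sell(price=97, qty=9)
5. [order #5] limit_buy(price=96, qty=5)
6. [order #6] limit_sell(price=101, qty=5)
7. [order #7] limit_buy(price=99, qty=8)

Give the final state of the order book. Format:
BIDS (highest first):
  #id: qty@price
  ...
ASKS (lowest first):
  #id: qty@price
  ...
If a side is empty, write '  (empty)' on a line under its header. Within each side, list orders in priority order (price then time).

After op 1 [order #1] market_buy(qty=5): fills=none; bids=[-] asks=[-]
After op 2 [order #2] limit_buy(price=103, qty=6): fills=none; bids=[#2:6@103] asks=[-]
After op 3 [order #3] limit_buy(price=102, qty=5): fills=none; bids=[#2:6@103 #3:5@102] asks=[-]
After op 4 [order #4] limit_sell(price=97, qty=9): fills=#2x#4:6@103 #3x#4:3@102; bids=[#3:2@102] asks=[-]
After op 5 [order #5] limit_buy(price=96, qty=5): fills=none; bids=[#3:2@102 #5:5@96] asks=[-]
After op 6 [order #6] limit_sell(price=101, qty=5): fills=#3x#6:2@102; bids=[#5:5@96] asks=[#6:3@101]
After op 7 [order #7] limit_buy(price=99, qty=8): fills=none; bids=[#7:8@99 #5:5@96] asks=[#6:3@101]

Answer: BIDS (highest first):
  #7: 8@99
  #5: 5@96
ASKS (lowest first):
  #6: 3@101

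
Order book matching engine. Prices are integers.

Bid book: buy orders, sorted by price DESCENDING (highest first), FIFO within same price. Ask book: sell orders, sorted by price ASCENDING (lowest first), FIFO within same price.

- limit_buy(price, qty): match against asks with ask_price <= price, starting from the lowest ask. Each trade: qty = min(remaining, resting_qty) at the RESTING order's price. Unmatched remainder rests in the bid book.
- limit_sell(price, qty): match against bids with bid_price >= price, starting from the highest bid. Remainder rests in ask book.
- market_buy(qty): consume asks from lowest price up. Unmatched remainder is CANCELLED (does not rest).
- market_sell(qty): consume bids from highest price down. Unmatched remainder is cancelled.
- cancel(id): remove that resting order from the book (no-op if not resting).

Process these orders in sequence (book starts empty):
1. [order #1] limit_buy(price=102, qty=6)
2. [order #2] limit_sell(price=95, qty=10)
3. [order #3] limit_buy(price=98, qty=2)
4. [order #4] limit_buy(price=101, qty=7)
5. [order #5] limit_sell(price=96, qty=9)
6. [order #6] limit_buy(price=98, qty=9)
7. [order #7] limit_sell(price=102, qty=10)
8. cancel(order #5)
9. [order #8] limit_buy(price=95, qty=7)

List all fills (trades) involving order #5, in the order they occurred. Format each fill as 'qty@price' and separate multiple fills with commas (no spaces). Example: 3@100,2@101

After op 1 [order #1] limit_buy(price=102, qty=6): fills=none; bids=[#1:6@102] asks=[-]
After op 2 [order #2] limit_sell(price=95, qty=10): fills=#1x#2:6@102; bids=[-] asks=[#2:4@95]
After op 3 [order #3] limit_buy(price=98, qty=2): fills=#3x#2:2@95; bids=[-] asks=[#2:2@95]
After op 4 [order #4] limit_buy(price=101, qty=7): fills=#4x#2:2@95; bids=[#4:5@101] asks=[-]
After op 5 [order #5] limit_sell(price=96, qty=9): fills=#4x#5:5@101; bids=[-] asks=[#5:4@96]
After op 6 [order #6] limit_buy(price=98, qty=9): fills=#6x#5:4@96; bids=[#6:5@98] asks=[-]
After op 7 [order #7] limit_sell(price=102, qty=10): fills=none; bids=[#6:5@98] asks=[#7:10@102]
After op 8 cancel(order #5): fills=none; bids=[#6:5@98] asks=[#7:10@102]
After op 9 [order #8] limit_buy(price=95, qty=7): fills=none; bids=[#6:5@98 #8:7@95] asks=[#7:10@102]

Answer: 5@101,4@96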